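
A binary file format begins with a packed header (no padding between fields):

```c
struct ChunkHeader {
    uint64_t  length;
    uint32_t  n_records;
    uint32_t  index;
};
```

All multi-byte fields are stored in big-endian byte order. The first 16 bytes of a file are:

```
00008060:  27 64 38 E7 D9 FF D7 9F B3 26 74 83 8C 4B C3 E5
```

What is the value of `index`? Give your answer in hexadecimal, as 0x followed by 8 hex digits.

0x8C4BC3E5

`index` follows `length` (8 B), `n_records` (4 B), so it starts at offset 8 + 4 = 12 and occupies 4 bytes.
Bytes at offsets 12..15: 8C 4B C3 E5.
In big-endian order the high byte comes first in memory.
The bytes are already most-significant first: 0x8C4BC3E5.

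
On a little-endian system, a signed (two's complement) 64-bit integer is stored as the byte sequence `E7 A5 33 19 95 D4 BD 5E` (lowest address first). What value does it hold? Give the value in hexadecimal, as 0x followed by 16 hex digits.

0x5EBDD4951933A5E7

Little-endian: lowest address holds the least-significant byte.
Reassemble most-significant byte first: 5E BD D4 95 19 33 A5 E7 → 0x5EBDD4951933A5E7.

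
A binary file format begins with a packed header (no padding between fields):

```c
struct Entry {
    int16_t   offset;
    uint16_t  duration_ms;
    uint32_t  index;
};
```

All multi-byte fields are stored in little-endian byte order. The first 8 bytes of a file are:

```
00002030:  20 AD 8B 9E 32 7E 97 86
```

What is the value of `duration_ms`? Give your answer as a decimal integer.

`duration_ms` follows `offset` (2 bytes), so it starts at byte offset 2 and occupies 2 bytes.
Bytes at offsets 2..3: 8B 9E.
Little-endian: lowest address holds the least-significant byte.
Reassemble most-significant byte first: 9E 8B → 0x9E8B.
0x9E8B = 40587.

40587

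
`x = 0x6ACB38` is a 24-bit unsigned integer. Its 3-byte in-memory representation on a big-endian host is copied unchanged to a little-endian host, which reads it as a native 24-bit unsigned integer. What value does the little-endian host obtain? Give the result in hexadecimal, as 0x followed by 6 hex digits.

Stored big-endian, the bytes at ascending addresses are 6A CB 38.
Read back as little-endian, the first byte is least significant, giving 0x38CB6A.

0x38CB6A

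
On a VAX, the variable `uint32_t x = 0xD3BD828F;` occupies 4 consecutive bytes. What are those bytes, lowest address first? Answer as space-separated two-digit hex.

Split into bytes (most-significant first): D3 BD 82 8F.
In little-endian order the low byte comes first in memory.
So at ascending addresses the bytes are 8F 82 BD D3.

8F 82 BD D3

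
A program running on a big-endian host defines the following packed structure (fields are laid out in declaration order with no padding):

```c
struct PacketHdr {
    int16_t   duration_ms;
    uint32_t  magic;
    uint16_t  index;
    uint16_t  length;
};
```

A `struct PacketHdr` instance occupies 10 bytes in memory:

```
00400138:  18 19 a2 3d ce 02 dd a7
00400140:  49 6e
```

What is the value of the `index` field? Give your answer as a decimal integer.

`index` follows `duration_ms` (2 B), `magic` (4 B), so it starts at offset 2 + 4 = 6 and occupies 2 bytes.
Bytes at offsets 6..7: DD A7.
Big-endian: lowest address holds the most-significant byte.
The bytes are already most-significant first: 0xDDA7.
0xDDA7 = 56743.

56743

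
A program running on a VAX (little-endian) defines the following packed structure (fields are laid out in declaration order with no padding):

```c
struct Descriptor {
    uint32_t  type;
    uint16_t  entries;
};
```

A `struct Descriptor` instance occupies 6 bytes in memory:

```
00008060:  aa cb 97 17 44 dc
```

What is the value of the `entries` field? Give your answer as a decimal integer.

`entries` follows `type` (4 bytes), so it starts at byte offset 4 and occupies 2 bytes.
Bytes at offsets 4..5: 44 DC.
Little-endian stores the least-significant byte at the lowest address.
Reassemble most-significant byte first: DC 44 → 0xDC44.
0xDC44 = 56388.

56388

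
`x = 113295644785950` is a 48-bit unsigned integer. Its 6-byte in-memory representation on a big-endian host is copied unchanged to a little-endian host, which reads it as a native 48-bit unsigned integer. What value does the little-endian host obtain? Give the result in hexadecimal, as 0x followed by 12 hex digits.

0x1E7DA9B20A67

113295644785950 in 48-bit hexadecimal is 0x670AB2A97D1E.
Stored big-endian, the bytes at ascending addresses are 67 0A B2 A9 7D 1E.
Read back as little-endian, the first byte is least significant, giving 0x1E7DA9B20A67.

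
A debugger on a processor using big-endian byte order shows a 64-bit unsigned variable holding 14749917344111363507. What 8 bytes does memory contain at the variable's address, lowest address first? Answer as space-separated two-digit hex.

CC B2 3B AD 12 21 85 B3

14749917344111363507 in hexadecimal, padded to 64 bits, is 0xCCB23BAD122185B3.
Split into bytes (most-significant first): CC B2 3B AD 12 21 85 B3.
Big-endian: lowest address holds the most-significant byte.
So the memory order matches the most-significant-first order: CC B2 3B AD 12 21 85 B3.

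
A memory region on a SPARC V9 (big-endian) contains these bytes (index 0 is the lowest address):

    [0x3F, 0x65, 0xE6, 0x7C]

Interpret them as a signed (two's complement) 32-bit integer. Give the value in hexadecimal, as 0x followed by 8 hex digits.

0x3F65E67C

Big-endian stores the most-significant byte at the lowest address.
The bytes are already most-significant first: 0x3F65E67C.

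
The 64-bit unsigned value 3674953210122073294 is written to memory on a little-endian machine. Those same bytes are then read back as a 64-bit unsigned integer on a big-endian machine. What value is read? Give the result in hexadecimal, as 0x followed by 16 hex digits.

0xCEF4814F790E0033

3674953210122073294 in 64-bit hexadecimal is 0x33000E794F81F4CE.
Stored little-endian, the bytes at ascending addresses are CE F4 81 4F 79 0E 00 33.
Read back as big-endian, the last byte is least significant, giving 0xCEF4814F790E0033.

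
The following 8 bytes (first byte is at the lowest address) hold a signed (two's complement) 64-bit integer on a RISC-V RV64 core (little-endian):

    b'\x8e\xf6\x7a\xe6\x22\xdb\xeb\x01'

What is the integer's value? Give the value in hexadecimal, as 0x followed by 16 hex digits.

0x01EBDB22E67AF68E

In little-endian order the low byte comes first in memory.
Reassemble most-significant byte first: 01 EB DB 22 E6 7A F6 8E → 0x01EBDB22E67AF68E.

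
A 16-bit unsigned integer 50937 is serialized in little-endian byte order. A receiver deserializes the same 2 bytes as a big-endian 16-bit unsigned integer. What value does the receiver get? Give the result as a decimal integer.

50937 in 16-bit hexadecimal is 0xC6F9.
Stored little-endian, the bytes at ascending addresses are F9 C6.
Read back as big-endian, the last byte is least significant, giving 0xF9C6.
0xF9C6 = 63942.

63942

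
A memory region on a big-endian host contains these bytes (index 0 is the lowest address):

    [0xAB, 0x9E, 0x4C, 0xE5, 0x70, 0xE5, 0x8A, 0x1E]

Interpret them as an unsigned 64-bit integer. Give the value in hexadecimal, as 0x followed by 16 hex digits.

Big-endian: lowest address holds the most-significant byte.
The bytes are already most-significant first: 0xAB9E4CE570E58A1E.

0xAB9E4CE570E58A1E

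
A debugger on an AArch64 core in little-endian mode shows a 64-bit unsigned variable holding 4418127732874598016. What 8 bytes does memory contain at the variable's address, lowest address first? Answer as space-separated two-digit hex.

4418127732874598016 in hexadecimal, padded to 64 bits, is 0x3D5057C3CA4AD680.
Split into bytes (most-significant first): 3D 50 57 C3 CA 4A D6 80.
Little-endian: lowest address holds the least-significant byte.
So at ascending addresses the bytes are 80 D6 4A CA C3 57 50 3D.

80 D6 4A CA C3 57 50 3D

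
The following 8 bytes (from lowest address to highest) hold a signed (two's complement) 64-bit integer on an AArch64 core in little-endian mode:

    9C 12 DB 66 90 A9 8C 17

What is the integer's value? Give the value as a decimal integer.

Little-endian stores the least-significant byte at the lowest address.
Reassemble most-significant byte first: 17 8C A9 90 66 DB 12 9C → 0x178CA99066DB129C.
0x178CA99066DB129C = 1696917597277852316.

1696917597277852316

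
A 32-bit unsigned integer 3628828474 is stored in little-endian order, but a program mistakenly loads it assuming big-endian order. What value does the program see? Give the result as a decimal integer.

981945304

3628828474 in 32-bit hexadecimal is 0xD84B873A.
Stored little-endian, the bytes at ascending addresses are 3A 87 4B D8.
Read back as big-endian, the last byte is least significant, giving 0x3A874BD8.
0x3A874BD8 = 981945304.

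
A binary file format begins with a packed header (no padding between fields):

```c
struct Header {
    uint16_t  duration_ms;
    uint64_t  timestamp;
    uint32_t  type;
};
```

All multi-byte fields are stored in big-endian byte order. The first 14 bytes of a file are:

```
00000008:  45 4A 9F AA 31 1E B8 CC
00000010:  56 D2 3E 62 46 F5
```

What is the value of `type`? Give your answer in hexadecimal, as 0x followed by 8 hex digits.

`type` follows `duration_ms` (2 B), `timestamp` (8 B), so it starts at offset 2 + 8 = 10 and occupies 4 bytes.
Bytes at offsets 10..13: 3E 62 46 F5.
Big-endian stores the most-significant byte at the lowest address.
The bytes are already most-significant first: 0x3E6246F5.

0x3E6246F5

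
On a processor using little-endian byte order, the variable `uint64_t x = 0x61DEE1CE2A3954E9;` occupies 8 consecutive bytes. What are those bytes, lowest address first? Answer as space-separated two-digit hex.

E9 54 39 2A CE E1 DE 61

Split into bytes (most-significant first): 61 DE E1 CE 2A 39 54 E9.
Little-endian stores the least-significant byte at the lowest address.
So at ascending addresses the bytes are E9 54 39 2A CE E1 DE 61.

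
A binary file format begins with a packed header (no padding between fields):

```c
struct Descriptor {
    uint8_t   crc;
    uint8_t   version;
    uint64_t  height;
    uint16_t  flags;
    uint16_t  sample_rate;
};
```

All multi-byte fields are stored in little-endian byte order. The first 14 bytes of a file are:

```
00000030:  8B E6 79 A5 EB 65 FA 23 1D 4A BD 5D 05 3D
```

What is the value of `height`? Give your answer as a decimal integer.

5340464291490014585

`height` follows `crc` (1 B), `version` (1 B), so it starts at offset 1 + 1 = 2 and occupies 8 bytes.
Bytes at offsets 2..9: 79 A5 EB 65 FA 23 1D 4A.
In little-endian order the low byte comes first in memory.
Reassemble most-significant byte first: 4A 1D 23 FA 65 EB A5 79 → 0x4A1D23FA65EBA579.
0x4A1D23FA65EBA579 = 5340464291490014585.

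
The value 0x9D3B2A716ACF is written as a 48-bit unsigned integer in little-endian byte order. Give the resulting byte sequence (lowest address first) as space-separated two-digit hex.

CF 6A 71 2A 3B 9D

Split into bytes (most-significant first): 9D 3B 2A 71 6A CF.
In little-endian order the low byte comes first in memory.
So at ascending addresses the bytes are CF 6A 71 2A 3B 9D.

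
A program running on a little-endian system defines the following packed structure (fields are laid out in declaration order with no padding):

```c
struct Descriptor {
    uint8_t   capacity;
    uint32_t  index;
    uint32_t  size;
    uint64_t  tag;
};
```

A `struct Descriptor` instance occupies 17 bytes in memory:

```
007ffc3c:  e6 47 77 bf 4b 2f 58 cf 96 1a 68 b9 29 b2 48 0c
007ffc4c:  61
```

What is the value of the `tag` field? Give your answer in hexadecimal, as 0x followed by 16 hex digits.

`tag` follows `capacity` (1 B), `index` (4 B), `size` (4 B), so it starts at offset 1 + 4 + 4 = 9 and occupies 8 bytes.
Bytes at offsets 9..16: 1A 68 B9 29 B2 48 0C 61.
Little-endian stores the least-significant byte at the lowest address.
Reassemble most-significant byte first: 61 0C 48 B2 29 B9 68 1A → 0x610C48B229B9681A.

0x610C48B229B9681A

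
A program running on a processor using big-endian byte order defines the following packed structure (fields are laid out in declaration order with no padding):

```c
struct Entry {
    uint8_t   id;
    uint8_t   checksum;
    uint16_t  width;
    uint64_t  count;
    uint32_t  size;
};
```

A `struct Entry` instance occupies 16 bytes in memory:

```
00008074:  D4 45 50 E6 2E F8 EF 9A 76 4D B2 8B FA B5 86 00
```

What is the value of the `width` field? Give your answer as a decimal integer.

`width` follows `id` (1 B), `checksum` (1 B), so it starts at offset 1 + 1 = 2 and occupies 2 bytes.
Bytes at offsets 2..3: 50 E6.
Big-endian: lowest address holds the most-significant byte.
The bytes are already most-significant first: 0x50E6.
0x50E6 = 20710.

20710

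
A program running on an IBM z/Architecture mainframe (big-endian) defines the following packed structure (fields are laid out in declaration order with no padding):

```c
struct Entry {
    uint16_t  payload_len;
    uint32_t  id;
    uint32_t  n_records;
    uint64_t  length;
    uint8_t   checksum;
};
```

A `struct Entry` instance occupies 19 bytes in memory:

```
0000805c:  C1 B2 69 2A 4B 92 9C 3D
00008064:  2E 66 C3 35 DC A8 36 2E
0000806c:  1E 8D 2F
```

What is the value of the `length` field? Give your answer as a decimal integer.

`length` follows `payload_len` (2 B), `id` (4 B), `n_records` (4 B), so it starts at offset 2 + 4 + 4 = 10 and occupies 8 bytes.
Bytes at offsets 10..17: C3 35 DC A8 36 2E 1E 8D.
Big-endian: lowest address holds the most-significant byte.
The bytes are already most-significant first: 0xC335DCA8362E1E8D.
0xC335DCA8362E1E8D = 14066391626183220877.

14066391626183220877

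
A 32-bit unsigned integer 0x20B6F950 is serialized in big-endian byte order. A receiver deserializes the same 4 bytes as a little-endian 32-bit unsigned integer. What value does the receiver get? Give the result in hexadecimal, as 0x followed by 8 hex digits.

Stored big-endian, the bytes at ascending addresses are 20 B6 F9 50.
Read back as little-endian, the first byte is least significant, giving 0x50F9B620.

0x50F9B620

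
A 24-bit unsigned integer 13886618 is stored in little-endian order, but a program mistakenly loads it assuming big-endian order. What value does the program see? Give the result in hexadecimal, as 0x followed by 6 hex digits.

13886618 in 24-bit hexadecimal is 0xD3E49A.
Stored little-endian, the bytes at ascending addresses are 9A E4 D3.
Read back as big-endian, the last byte is least significant, giving 0x9AE4D3.

0x9AE4D3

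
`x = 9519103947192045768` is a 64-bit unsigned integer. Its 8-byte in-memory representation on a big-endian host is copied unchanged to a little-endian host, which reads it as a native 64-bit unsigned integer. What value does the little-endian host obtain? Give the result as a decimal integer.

14452163391389047428

9519103947192045768 in 64-bit hexadecimal is 0x841AA69B086690C8.
Stored big-endian, the bytes at ascending addresses are 84 1A A6 9B 08 66 90 C8.
Read back as little-endian, the first byte is least significant, giving 0xC89066089BA61A84.
0xC89066089BA61A84 = 14452163391389047428.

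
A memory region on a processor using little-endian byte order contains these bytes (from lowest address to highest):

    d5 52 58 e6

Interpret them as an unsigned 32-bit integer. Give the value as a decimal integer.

In little-endian order the low byte comes first in memory.
Reassemble most-significant byte first: E6 58 52 D5 → 0xE65852D5.
0xE65852D5 = 3864548053.

3864548053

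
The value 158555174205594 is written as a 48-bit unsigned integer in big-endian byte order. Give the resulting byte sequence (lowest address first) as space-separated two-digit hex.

90 34 80 D5 F8 9A

158555174205594 in hexadecimal, padded to 48 bits, is 0x903480D5F89A.
Split into bytes (most-significant first): 90 34 80 D5 F8 9A.
Big-endian stores the most-significant byte at the lowest address.
So the memory order matches the most-significant-first order: 90 34 80 D5 F8 9A.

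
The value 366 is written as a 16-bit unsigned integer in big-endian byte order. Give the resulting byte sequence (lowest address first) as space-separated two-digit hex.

366 in hexadecimal, padded to 16 bits, is 0x016E.
Split into bytes (most-significant first): 01 6E.
In big-endian order the high byte comes first in memory.
So the memory order matches the most-significant-first order: 01 6E.

01 6E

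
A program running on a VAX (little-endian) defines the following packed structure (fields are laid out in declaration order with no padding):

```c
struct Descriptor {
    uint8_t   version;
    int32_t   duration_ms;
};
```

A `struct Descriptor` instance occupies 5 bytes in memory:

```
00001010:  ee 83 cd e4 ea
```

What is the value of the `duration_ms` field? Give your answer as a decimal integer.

-354103933

`duration_ms` follows `version` (1 byte), so it starts at byte offset 1 and occupies 4 bytes.
Bytes at offsets 1..4: 83 CD E4 EA.
In little-endian order the low byte comes first in memory.
Reassemble most-significant byte first: EA E4 CD 83 → 0xEAE4CD83.
Top bit is set, so as a signed 32-bit value this is 0xEAE4CD83 − 2^32 = -354103933.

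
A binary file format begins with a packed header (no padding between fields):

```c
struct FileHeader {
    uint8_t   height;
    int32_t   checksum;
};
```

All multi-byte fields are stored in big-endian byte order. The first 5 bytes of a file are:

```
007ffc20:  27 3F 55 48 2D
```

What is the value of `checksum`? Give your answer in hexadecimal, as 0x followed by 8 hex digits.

0x3F55482D

`checksum` follows `height` (1 byte), so it starts at byte offset 1 and occupies 4 bytes.
Bytes at offsets 1..4: 3F 55 48 2D.
In big-endian order the high byte comes first in memory.
The bytes are already most-significant first: 0x3F55482D.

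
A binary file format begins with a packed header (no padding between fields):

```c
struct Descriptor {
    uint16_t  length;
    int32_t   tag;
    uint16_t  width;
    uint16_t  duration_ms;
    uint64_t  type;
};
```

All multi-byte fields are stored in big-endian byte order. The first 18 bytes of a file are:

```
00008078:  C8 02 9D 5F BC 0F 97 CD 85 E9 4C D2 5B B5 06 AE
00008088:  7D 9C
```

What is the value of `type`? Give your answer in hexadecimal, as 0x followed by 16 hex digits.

0x4CD25BB506AE7D9C

`type` follows `length` (2 B), `tag` (4 B), `width` (2 B), `duration_ms` (2 B), so it starts at offset 2 + 4 + 2 + 2 = 10 and occupies 8 bytes.
Bytes at offsets 10..17: 4C D2 5B B5 06 AE 7D 9C.
Big-endian stores the most-significant byte at the lowest address.
The bytes are already most-significant first: 0x4CD25BB506AE7D9C.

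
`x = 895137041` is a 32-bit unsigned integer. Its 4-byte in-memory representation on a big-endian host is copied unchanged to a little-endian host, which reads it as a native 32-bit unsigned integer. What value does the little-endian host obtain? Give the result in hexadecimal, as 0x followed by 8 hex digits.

0x11B55A35

895137041 in 32-bit hexadecimal is 0x355AB511.
Stored big-endian, the bytes at ascending addresses are 35 5A B5 11.
Read back as little-endian, the first byte is least significant, giving 0x11B55A35.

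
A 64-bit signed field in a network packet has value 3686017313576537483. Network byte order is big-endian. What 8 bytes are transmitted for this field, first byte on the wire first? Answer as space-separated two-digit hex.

3686017313576537483 in hexadecimal, padded to 64 bits, is 0x33275D37A3AB4D8B.
Split into bytes (most-significant first): 33 27 5D 37 A3 AB 4D 8B.
In big-endian order the high byte comes first in memory.
So the memory order matches the most-significant-first order: 33 27 5D 37 A3 AB 4D 8B.

33 27 5D 37 A3 AB 4D 8B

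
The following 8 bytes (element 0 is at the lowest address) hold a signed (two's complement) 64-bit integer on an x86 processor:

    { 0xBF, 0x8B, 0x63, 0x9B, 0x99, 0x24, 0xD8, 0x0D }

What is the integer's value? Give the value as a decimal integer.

997587559618153407

Little-endian: lowest address holds the least-significant byte.
Reassemble most-significant byte first: 0D D8 24 99 9B 63 8B BF → 0x0DD824999B638BBF.
0x0DD824999B638BBF = 997587559618153407.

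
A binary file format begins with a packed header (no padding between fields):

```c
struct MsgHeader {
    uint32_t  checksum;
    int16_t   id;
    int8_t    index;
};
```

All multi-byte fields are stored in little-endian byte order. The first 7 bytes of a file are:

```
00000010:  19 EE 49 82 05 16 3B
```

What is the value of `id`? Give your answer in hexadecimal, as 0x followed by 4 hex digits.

0x1605

`id` follows `checksum` (4 bytes), so it starts at byte offset 4 and occupies 2 bytes.
Bytes at offsets 4..5: 05 16.
In little-endian order the low byte comes first in memory.
Reassemble most-significant byte first: 16 05 → 0x1605.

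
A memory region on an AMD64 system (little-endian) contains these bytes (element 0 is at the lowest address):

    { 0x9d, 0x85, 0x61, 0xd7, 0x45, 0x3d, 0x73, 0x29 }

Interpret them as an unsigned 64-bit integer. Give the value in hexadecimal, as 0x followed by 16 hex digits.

0x29733D45D761859D

In little-endian order the low byte comes first in memory.
Reassemble most-significant byte first: 29 73 3D 45 D7 61 85 9D → 0x29733D45D761859D.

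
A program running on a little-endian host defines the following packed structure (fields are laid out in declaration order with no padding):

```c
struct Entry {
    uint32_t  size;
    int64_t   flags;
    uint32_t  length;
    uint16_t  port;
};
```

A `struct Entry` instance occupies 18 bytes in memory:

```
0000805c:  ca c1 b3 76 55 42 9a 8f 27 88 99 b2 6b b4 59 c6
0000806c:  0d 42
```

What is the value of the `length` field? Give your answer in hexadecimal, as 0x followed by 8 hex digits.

`length` follows `size` (4 B), `flags` (8 B), so it starts at offset 4 + 8 = 12 and occupies 4 bytes.
Bytes at offsets 12..15: 6B B4 59 C6.
Little-endian stores the least-significant byte at the lowest address.
Reassemble most-significant byte first: C6 59 B4 6B → 0xC659B46B.

0xC659B46B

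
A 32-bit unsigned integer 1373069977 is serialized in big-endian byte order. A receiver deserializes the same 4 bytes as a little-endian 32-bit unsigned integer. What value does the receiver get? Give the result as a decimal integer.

1373069977 in 32-bit hexadecimal is 0x51D76299.
Stored big-endian, the bytes at ascending addresses are 51 D7 62 99.
Read back as little-endian, the first byte is least significant, giving 0x9962D751.
0x9962D751 = 2573391697.

2573391697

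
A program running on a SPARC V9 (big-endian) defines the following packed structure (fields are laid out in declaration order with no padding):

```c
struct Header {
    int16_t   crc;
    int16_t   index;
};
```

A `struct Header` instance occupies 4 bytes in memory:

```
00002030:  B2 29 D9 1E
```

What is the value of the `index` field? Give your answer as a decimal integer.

-9954

`index` follows `crc` (2 bytes), so it starts at byte offset 2 and occupies 2 bytes.
Bytes at offsets 2..3: D9 1E.
Big-endian: lowest address holds the most-significant byte.
The bytes are already most-significant first: 0xD91E.
Top bit is set, so as a signed 16-bit value this is 0xD91E − 2^16 = -9954.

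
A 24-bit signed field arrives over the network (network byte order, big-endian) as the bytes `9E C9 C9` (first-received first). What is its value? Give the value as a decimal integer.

-6370871

Big-endian: lowest address holds the most-significant byte.
The bytes are already most-significant first: 0x9EC9C9.
Top bit is set, so as a signed 24-bit value this is 0x9EC9C9 − 2^24 = -6370871.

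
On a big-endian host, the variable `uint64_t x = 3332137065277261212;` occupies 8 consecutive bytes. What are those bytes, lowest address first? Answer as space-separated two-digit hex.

2E 3E 21 01 A6 C3 85 9C

3332137065277261212 in hexadecimal, padded to 64 bits, is 0x2E3E2101A6C3859C.
Split into bytes (most-significant first): 2E 3E 21 01 A6 C3 85 9C.
In big-endian order the high byte comes first in memory.
So the memory order matches the most-significant-first order: 2E 3E 21 01 A6 C3 85 9C.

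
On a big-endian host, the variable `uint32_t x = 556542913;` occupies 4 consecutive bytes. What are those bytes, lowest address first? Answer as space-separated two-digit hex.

556542913 in hexadecimal, padded to 32 bits, is 0x212C2BC1.
Split into bytes (most-significant first): 21 2C 2B C1.
Big-endian: lowest address holds the most-significant byte.
So the memory order matches the most-significant-first order: 21 2C 2B C1.

21 2C 2B C1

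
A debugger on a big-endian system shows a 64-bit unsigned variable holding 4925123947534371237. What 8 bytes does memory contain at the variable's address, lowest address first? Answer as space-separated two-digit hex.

44 59 8E 22 C7 8E 49 A5

4925123947534371237 in hexadecimal, padded to 64 bits, is 0x44598E22C78E49A5.
Split into bytes (most-significant first): 44 59 8E 22 C7 8E 49 A5.
In big-endian order the high byte comes first in memory.
So the memory order matches the most-significant-first order: 44 59 8E 22 C7 8E 49 A5.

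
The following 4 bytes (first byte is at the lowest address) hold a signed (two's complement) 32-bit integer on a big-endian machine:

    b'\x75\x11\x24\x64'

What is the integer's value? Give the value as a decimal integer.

1964057700

Big-endian stores the most-significant byte at the lowest address.
The bytes are already most-significant first: 0x75112464.
0x75112464 = 1964057700.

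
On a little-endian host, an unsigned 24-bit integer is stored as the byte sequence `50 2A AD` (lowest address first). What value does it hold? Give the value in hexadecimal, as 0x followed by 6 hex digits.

0xAD2A50

In little-endian order the low byte comes first in memory.
Reassemble most-significant byte first: AD 2A 50 → 0xAD2A50.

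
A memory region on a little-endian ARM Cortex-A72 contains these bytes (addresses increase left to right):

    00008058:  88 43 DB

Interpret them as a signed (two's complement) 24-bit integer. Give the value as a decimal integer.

-2407544

Little-endian: lowest address holds the least-significant byte.
Reassemble most-significant byte first: DB 43 88 → 0xDB4388.
Top bit is set, so as a signed 24-bit value this is 0xDB4388 − 2^24 = -2407544.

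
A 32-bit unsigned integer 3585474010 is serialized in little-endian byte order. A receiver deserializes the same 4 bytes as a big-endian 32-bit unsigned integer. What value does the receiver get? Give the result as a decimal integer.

3674060245

3585474010 in 32-bit hexadecimal is 0xD5B5FDDA.
Stored little-endian, the bytes at ascending addresses are DA FD B5 D5.
Read back as big-endian, the last byte is least significant, giving 0xDAFDB5D5.
0xDAFDB5D5 = 3674060245.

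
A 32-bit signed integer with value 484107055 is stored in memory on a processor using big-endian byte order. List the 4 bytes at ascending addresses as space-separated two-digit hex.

1C DA E3 2F

484107055 in hexadecimal, padded to 32 bits, is 0x1CDAE32F.
Split into bytes (most-significant first): 1C DA E3 2F.
Big-endian stores the most-significant byte at the lowest address.
So the memory order matches the most-significant-first order: 1C DA E3 2F.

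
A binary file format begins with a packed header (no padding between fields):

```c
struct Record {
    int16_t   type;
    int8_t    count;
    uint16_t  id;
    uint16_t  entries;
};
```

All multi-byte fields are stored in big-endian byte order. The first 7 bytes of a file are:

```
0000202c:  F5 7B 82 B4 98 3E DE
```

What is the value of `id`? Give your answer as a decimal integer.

`id` follows `type` (2 B), `count` (1 B), so it starts at offset 2 + 1 = 3 and occupies 2 bytes.
Bytes at offsets 3..4: B4 98.
Big-endian stores the most-significant byte at the lowest address.
The bytes are already most-significant first: 0xB498.
0xB498 = 46232.

46232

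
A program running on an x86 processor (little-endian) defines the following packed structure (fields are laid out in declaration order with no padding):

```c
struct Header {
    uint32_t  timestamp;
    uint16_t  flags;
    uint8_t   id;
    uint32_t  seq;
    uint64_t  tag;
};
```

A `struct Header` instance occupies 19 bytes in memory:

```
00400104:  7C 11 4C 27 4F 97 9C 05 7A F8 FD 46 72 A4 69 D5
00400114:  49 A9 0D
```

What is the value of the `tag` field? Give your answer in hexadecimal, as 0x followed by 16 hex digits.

0x0DA949D569A47246

`tag` follows `timestamp` (4 B), `flags` (2 B), `id` (1 B), `seq` (4 B), so it starts at offset 4 + 2 + 1 + 4 = 11 and occupies 8 bytes.
Bytes at offsets 11..18: 46 72 A4 69 D5 49 A9 0D.
Little-endian: lowest address holds the least-significant byte.
Reassemble most-significant byte first: 0D A9 49 D5 69 A4 72 46 → 0x0DA949D569A47246.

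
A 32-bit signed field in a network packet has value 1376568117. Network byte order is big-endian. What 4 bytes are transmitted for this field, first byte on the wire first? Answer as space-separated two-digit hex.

52 0C C3 35

1376568117 in hexadecimal, padded to 32 bits, is 0x520CC335.
Split into bytes (most-significant first): 52 0C C3 35.
Big-endian stores the most-significant byte at the lowest address.
So the memory order matches the most-significant-first order: 52 0C C3 35.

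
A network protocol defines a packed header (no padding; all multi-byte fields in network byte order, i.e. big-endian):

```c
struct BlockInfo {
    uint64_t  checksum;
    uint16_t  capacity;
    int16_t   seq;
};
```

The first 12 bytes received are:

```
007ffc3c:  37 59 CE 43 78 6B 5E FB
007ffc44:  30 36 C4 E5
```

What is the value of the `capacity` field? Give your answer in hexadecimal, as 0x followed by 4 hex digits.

`capacity` follows `checksum` (8 bytes), so it starts at byte offset 8 and occupies 2 bytes.
Bytes at offsets 8..9: 30 36.
In big-endian order the high byte comes first in memory.
The bytes are already most-significant first: 0x3036.

0x3036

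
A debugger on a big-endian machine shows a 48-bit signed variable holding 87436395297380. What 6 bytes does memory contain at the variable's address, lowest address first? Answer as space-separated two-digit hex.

4F 85 DF 48 3A 64

87436395297380 in hexadecimal, padded to 48 bits, is 0x4F85DF483A64.
Split into bytes (most-significant first): 4F 85 DF 48 3A 64.
Big-endian: lowest address holds the most-significant byte.
So the memory order matches the most-significant-first order: 4F 85 DF 48 3A 64.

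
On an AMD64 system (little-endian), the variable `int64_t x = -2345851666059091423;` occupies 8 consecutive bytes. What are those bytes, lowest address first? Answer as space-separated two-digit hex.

21 22 CA AC 56 DC 71 DF

Two's complement of -2345851666059091423 in 64 bits: 2345851666059091423 = 0x208E23A95335DDDF; invert → 0xDF71DC56ACCA2220; add 1 → 0xDF71DC56ACCA2221.
Split into bytes (most-significant first): DF 71 DC 56 AC CA 22 21.
In little-endian order the low byte comes first in memory.
So at ascending addresses the bytes are 21 22 CA AC 56 DC 71 DF.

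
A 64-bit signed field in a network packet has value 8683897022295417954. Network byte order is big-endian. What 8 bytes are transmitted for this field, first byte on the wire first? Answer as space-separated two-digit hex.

78 83 66 55 1F FD A4 62

8683897022295417954 in hexadecimal, padded to 64 bits, is 0x788366551FFDA462.
Split into bytes (most-significant first): 78 83 66 55 1F FD A4 62.
Big-endian stores the most-significant byte at the lowest address.
So the memory order matches the most-significant-first order: 78 83 66 55 1F FD A4 62.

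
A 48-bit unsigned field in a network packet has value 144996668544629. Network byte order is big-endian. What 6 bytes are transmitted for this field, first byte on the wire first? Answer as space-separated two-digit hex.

144996668544629 in hexadecimal, padded to 48 bits, is 0x83DFAAEC1675.
Split into bytes (most-significant first): 83 DF AA EC 16 75.
In big-endian order the high byte comes first in memory.
So the memory order matches the most-significant-first order: 83 DF AA EC 16 75.

83 DF AA EC 16 75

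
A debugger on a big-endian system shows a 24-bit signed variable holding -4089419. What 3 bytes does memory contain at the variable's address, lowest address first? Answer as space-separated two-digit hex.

Two's complement of -4089419 in 24 bits: 4089419 = 0x3E664B; invert → 0xC199B4; add 1 → 0xC199B5.
Split into bytes (most-significant first): C1 99 B5.
In big-endian order the high byte comes first in memory.
So the memory order matches the most-significant-first order: C1 99 B5.

C1 99 B5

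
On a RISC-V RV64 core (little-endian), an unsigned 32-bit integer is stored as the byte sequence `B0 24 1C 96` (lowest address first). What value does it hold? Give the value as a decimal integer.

2518426800

Little-endian: lowest address holds the least-significant byte.
Reassemble most-significant byte first: 96 1C 24 B0 → 0x961C24B0.
0x961C24B0 = 2518426800.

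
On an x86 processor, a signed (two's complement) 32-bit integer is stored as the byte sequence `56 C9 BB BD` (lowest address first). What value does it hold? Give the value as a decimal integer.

Little-endian: lowest address holds the least-significant byte.
Reassemble most-significant byte first: BD BB C9 56 → 0xBDBBC956.
Top bit is set, so as a signed 32-bit value this is 0xBDBBC956 − 2^32 = -1111766698.

-1111766698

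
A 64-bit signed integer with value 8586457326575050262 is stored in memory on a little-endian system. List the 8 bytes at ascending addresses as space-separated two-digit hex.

16 5E 8E 0D 72 39 29 77

8586457326575050262 in hexadecimal, padded to 64 bits, is 0x772939720D8E5E16.
Split into bytes (most-significant first): 77 29 39 72 0D 8E 5E 16.
In little-endian order the low byte comes first in memory.
So at ascending addresses the bytes are 16 5E 8E 0D 72 39 29 77.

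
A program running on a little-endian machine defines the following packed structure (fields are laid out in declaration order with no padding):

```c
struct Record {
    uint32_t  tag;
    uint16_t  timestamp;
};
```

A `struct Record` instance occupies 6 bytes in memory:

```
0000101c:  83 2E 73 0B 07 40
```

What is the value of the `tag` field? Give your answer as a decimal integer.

192097923

`tag` is the first field, at byte offset 0, occupying 4 bytes.
Bytes at offsets 0..3: 83 2E 73 0B.
Little-endian: lowest address holds the least-significant byte.
Reassemble most-significant byte first: 0B 73 2E 83 → 0x0B732E83.
0x0B732E83 = 192097923.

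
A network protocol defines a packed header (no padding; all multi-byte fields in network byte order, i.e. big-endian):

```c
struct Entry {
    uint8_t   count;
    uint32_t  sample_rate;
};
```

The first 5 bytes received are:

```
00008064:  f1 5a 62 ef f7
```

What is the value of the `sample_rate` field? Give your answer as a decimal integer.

1516433399

`sample_rate` follows `count` (1 byte), so it starts at byte offset 1 and occupies 4 bytes.
Bytes at offsets 1..4: 5A 62 EF F7.
Big-endian stores the most-significant byte at the lowest address.
The bytes are already most-significant first: 0x5A62EFF7.
0x5A62EFF7 = 1516433399.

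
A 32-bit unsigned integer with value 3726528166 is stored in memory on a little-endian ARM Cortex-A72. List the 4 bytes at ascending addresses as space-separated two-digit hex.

A6 4E 1E DE

3726528166 in hexadecimal, padded to 32 bits, is 0xDE1E4EA6.
Split into bytes (most-significant first): DE 1E 4E A6.
Little-endian stores the least-significant byte at the lowest address.
So at ascending addresses the bytes are A6 4E 1E DE.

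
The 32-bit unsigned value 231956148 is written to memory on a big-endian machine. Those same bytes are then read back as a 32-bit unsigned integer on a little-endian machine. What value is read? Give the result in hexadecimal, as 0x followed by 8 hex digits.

0xB45ED30D

231956148 in 32-bit hexadecimal is 0x0DD35EB4.
Stored big-endian, the bytes at ascending addresses are 0D D3 5E B4.
Read back as little-endian, the first byte is least significant, giving 0xB45ED30D.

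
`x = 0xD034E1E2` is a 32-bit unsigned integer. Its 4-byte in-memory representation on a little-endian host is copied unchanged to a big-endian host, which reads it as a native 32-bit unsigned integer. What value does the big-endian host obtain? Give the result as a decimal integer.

Stored little-endian, the bytes at ascending addresses are E2 E1 34 D0.
Read back as big-endian, the last byte is least significant, giving 0xE2E134D0.
0xE2E134D0 = 3806409936.

3806409936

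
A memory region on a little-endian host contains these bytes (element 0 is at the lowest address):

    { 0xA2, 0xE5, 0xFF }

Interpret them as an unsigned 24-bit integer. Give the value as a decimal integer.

In little-endian order the low byte comes first in memory.
Reassemble most-significant byte first: FF E5 A2 → 0xFFE5A2.
0xFFE5A2 = 16770466.

16770466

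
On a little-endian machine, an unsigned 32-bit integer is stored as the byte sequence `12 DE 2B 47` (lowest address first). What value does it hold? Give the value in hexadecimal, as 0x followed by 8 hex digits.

0x472BDE12

Little-endian stores the least-significant byte at the lowest address.
Reassemble most-significant byte first: 47 2B DE 12 → 0x472BDE12.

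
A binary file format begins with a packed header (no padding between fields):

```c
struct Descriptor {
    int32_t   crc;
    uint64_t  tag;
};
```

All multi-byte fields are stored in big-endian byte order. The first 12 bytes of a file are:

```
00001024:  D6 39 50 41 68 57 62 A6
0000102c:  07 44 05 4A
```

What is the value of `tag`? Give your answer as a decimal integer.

7518586568144323914

`tag` follows `crc` (4 bytes), so it starts at byte offset 4 and occupies 8 bytes.
Bytes at offsets 4..11: 68 57 62 A6 07 44 05 4A.
In big-endian order the high byte comes first in memory.
The bytes are already most-significant first: 0x685762A60744054A.
0x685762A60744054A = 7518586568144323914.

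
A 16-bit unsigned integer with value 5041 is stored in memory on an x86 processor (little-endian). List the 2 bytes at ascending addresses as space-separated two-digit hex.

5041 in hexadecimal, padded to 16 bits, is 0x13B1.
Split into bytes (most-significant first): 13 B1.
In little-endian order the low byte comes first in memory.
So at ascending addresses the bytes are B1 13.

B1 13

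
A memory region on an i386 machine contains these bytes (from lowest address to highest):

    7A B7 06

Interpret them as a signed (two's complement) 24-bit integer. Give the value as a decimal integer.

440186

Little-endian: lowest address holds the least-significant byte.
Reassemble most-significant byte first: 06 B7 7A → 0x06B77A.
0x06B77A = 440186.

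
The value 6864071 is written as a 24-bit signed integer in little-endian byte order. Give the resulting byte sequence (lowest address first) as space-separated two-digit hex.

C7 BC 68

6864071 in hexadecimal, padded to 24 bits, is 0x68BCC7.
Split into bytes (most-significant first): 68 BC C7.
Little-endian stores the least-significant byte at the lowest address.
So at ascending addresses the bytes are C7 BC 68.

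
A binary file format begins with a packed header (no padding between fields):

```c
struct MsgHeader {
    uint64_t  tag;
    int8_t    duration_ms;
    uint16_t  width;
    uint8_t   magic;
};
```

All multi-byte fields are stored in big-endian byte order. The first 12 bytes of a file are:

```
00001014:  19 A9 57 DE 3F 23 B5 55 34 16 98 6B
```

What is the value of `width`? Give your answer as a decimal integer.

`width` follows `tag` (8 B), `duration_ms` (1 B), so it starts at offset 8 + 1 = 9 and occupies 2 bytes.
Bytes at offsets 9..10: 16 98.
Big-endian stores the most-significant byte at the lowest address.
The bytes are already most-significant first: 0x1698.
0x1698 = 5784.

5784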